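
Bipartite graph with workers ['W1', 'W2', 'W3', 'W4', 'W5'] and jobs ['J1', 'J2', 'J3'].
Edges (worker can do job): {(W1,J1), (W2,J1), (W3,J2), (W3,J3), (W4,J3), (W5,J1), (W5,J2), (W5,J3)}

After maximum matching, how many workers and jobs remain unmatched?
Unmatched: 2 workers, 0 jobs

Maximum matching size: 3
Workers: 5 total, 3 matched, 2 unmatched
Jobs: 3 total, 3 matched, 0 unmatched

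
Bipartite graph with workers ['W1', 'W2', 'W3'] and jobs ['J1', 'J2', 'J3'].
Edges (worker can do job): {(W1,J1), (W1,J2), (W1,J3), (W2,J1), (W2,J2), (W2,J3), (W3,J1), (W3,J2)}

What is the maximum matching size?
Maximum matching size = 3

Maximum matching: {(W1,J2), (W2,J3), (W3,J1)}
Size: 3

This assigns 3 workers to 3 distinct jobs.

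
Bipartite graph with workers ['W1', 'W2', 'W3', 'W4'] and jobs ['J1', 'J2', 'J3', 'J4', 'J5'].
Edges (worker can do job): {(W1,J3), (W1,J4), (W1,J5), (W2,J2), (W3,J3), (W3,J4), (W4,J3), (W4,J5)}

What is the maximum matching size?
Maximum matching size = 4

Maximum matching: {(W1,J5), (W2,J2), (W3,J4), (W4,J3)}
Size: 4

This assigns 4 workers to 4 distinct jobs.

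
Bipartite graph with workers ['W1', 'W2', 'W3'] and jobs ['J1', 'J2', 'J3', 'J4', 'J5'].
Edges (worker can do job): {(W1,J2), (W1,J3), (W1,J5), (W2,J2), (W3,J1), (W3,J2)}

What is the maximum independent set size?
Maximum independent set = 5

By König's theorem:
- Min vertex cover = Max matching = 3
- Max independent set = Total vertices - Min vertex cover
- Max independent set = 8 - 3 = 5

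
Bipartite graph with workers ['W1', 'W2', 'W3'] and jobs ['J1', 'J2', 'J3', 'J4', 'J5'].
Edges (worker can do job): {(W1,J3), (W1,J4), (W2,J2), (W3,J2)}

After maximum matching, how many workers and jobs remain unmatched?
Unmatched: 1 workers, 3 jobs

Maximum matching size: 2
Workers: 3 total, 2 matched, 1 unmatched
Jobs: 5 total, 2 matched, 3 unmatched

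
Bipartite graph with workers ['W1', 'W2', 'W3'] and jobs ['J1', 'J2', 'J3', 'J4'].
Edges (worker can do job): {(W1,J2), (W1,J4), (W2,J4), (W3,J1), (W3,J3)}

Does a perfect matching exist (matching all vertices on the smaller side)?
Yes, perfect matching exists (size 3)

Perfect matching: {(W1,J2), (W2,J4), (W3,J3)}
All 3 vertices on the smaller side are matched.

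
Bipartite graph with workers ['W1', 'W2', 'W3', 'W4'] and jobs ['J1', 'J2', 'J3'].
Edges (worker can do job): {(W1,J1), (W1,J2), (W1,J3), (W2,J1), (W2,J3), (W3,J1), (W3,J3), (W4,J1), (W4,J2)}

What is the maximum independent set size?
Maximum independent set = 4

By König's theorem:
- Min vertex cover = Max matching = 3
- Max independent set = Total vertices - Min vertex cover
- Max independent set = 7 - 3 = 4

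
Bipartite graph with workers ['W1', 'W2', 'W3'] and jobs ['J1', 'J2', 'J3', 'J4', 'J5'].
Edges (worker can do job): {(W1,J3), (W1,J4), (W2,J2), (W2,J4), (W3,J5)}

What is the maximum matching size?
Maximum matching size = 3

Maximum matching: {(W1,J4), (W2,J2), (W3,J5)}
Size: 3

This assigns 3 workers to 3 distinct jobs.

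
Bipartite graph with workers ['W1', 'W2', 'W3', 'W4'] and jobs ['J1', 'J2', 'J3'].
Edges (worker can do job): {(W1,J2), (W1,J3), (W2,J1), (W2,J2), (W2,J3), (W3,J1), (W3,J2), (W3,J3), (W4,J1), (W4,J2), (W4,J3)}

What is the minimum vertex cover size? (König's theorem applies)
Minimum vertex cover size = 3

By König's theorem: in bipartite graphs,
min vertex cover = max matching = 3

Maximum matching has size 3, so minimum vertex cover also has size 3.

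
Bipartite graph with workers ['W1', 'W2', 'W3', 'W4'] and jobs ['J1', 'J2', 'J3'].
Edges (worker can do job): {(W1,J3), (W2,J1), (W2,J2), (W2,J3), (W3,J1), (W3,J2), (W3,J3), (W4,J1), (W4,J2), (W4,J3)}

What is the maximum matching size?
Maximum matching size = 3

Maximum matching: {(W2,J1), (W3,J3), (W4,J2)}
Size: 3

This assigns 3 workers to 3 distinct jobs.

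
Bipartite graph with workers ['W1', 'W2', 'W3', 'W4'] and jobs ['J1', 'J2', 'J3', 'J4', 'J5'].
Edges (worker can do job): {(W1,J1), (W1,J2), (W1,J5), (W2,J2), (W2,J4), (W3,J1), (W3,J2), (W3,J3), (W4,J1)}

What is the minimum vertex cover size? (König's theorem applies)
Minimum vertex cover size = 4

By König's theorem: in bipartite graphs,
min vertex cover = max matching = 4

Maximum matching has size 4, so minimum vertex cover also has size 4.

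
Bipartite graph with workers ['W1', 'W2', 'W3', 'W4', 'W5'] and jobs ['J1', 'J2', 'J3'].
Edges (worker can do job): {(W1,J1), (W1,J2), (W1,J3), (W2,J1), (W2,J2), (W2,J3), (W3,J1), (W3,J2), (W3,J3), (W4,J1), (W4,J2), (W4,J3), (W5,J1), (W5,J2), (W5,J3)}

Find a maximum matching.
Matching: {(W3,J1), (W4,J2), (W5,J3)}

Maximum matching (size 3):
  W3 → J1
  W4 → J2
  W5 → J3

Each worker is assigned to at most one job, and each job to at most one worker.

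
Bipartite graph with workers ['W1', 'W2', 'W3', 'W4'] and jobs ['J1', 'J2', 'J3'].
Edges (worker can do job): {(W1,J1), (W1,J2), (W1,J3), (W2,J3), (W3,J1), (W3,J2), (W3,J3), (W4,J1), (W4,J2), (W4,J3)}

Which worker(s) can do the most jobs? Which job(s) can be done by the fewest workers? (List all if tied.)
Most versatile: W1, W3, W4 (3 jobs); Least covered: J1, J2 (3 workers)

Worker degrees (jobs they can do): W1:3, W2:1, W3:3, W4:3
Job degrees (workers who can do it): J1:3, J2:3, J3:4

Maximum worker degree is 3, achieved by: W1, W3, W4
Minimum job degree is 3, achieved by: J1, J2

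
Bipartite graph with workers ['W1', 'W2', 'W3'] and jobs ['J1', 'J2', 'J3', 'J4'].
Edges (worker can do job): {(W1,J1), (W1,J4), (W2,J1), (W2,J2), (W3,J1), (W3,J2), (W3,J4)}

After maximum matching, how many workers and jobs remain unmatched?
Unmatched: 0 workers, 1 jobs

Maximum matching size: 3
Workers: 3 total, 3 matched, 0 unmatched
Jobs: 4 total, 3 matched, 1 unmatched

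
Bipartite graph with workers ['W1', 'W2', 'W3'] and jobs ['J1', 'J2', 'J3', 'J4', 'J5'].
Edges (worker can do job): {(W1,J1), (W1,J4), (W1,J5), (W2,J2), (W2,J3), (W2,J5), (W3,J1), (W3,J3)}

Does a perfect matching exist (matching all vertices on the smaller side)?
Yes, perfect matching exists (size 3)

Perfect matching: {(W1,J5), (W2,J2), (W3,J3)}
All 3 vertices on the smaller side are matched.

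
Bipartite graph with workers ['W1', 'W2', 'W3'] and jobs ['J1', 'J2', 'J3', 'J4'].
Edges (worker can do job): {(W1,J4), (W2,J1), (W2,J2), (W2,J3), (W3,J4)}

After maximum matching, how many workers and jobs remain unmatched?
Unmatched: 1 workers, 2 jobs

Maximum matching size: 2
Workers: 3 total, 2 matched, 1 unmatched
Jobs: 4 total, 2 matched, 2 unmatched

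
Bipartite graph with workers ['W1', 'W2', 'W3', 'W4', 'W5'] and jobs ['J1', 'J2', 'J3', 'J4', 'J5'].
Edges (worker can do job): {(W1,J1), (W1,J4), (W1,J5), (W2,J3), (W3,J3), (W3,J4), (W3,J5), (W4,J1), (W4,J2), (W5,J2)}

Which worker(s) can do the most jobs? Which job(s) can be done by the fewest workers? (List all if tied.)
Most versatile: W1, W3 (3 jobs); Least covered: J1, J2, J3, J4, J5 (2 workers)

Worker degrees (jobs they can do): W1:3, W2:1, W3:3, W4:2, W5:1
Job degrees (workers who can do it): J1:2, J2:2, J3:2, J4:2, J5:2

Maximum worker degree is 3, achieved by: W1, W3
Minimum job degree is 2, achieved by: J1, J2, J3, J4, J5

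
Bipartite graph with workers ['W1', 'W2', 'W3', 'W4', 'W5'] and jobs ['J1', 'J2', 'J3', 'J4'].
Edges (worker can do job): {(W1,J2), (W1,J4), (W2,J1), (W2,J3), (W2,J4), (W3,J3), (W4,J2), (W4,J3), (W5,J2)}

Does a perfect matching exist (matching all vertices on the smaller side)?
Yes, perfect matching exists (size 4)

Perfect matching: {(W1,J4), (W2,J1), (W3,J3), (W5,J2)}
All 4 vertices on the smaller side are matched.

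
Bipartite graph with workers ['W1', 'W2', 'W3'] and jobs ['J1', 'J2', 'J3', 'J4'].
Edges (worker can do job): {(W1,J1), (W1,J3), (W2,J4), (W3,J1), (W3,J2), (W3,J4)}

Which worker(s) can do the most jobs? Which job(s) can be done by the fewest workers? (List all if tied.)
Most versatile: W3 (3 jobs); Least covered: J2, J3 (1 workers)

Worker degrees (jobs they can do): W1:2, W2:1, W3:3
Job degrees (workers who can do it): J1:2, J2:1, J3:1, J4:2

Maximum worker degree is 3, achieved by: W3
Minimum job degree is 1, achieved by: J2, J3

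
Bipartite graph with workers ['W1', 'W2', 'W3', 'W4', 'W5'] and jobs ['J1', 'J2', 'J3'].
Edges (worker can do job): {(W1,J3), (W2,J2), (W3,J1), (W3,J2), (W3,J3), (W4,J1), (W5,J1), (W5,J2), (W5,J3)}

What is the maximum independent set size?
Maximum independent set = 5

By König's theorem:
- Min vertex cover = Max matching = 3
- Max independent set = Total vertices - Min vertex cover
- Max independent set = 8 - 3 = 5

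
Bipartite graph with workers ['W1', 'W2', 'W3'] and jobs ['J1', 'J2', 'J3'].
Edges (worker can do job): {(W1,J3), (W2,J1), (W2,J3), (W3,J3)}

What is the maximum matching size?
Maximum matching size = 2

Maximum matching: {(W2,J1), (W3,J3)}
Size: 2

This assigns 2 workers to 2 distinct jobs.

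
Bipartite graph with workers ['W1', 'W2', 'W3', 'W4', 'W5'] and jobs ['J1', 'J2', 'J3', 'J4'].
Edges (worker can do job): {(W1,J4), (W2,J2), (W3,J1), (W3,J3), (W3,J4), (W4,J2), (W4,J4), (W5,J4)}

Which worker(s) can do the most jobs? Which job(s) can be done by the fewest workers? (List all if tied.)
Most versatile: W3 (3 jobs); Least covered: J1, J3 (1 workers)

Worker degrees (jobs they can do): W1:1, W2:1, W3:3, W4:2, W5:1
Job degrees (workers who can do it): J1:1, J2:2, J3:1, J4:4

Maximum worker degree is 3, achieved by: W3
Minimum job degree is 1, achieved by: J1, J3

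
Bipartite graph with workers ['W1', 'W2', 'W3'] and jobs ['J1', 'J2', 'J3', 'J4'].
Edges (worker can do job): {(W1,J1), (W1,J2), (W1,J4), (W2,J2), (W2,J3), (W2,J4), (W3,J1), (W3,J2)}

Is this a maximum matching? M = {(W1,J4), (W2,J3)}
No, size 2 is not maximum

Proposed matching has size 2.
Maximum matching size for this graph: 3.

This is NOT maximum - can be improved to size 3.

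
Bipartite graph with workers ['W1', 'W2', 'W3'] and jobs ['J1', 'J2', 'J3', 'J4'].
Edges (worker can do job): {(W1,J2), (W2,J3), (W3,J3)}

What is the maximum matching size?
Maximum matching size = 2

Maximum matching: {(W1,J2), (W3,J3)}
Size: 2

This assigns 2 workers to 2 distinct jobs.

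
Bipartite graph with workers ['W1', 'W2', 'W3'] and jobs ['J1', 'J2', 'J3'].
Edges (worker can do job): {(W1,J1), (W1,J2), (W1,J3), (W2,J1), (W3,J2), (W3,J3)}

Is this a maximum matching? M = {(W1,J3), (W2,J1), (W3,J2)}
Yes, size 3 is maximum

Proposed matching has size 3.
Maximum matching size for this graph: 3.

This is a maximum matching.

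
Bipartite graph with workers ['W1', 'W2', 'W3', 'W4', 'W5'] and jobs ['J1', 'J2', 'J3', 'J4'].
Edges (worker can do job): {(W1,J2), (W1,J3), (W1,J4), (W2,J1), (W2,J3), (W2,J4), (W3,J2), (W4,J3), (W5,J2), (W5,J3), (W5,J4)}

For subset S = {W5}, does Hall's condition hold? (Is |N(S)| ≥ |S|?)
Yes: |N(S)| = 3, |S| = 1

Subset S = {W5}
Neighbors N(S) = {J2, J3, J4}

|N(S)| = 3, |S| = 1
Hall's condition: |N(S)| ≥ |S| is satisfied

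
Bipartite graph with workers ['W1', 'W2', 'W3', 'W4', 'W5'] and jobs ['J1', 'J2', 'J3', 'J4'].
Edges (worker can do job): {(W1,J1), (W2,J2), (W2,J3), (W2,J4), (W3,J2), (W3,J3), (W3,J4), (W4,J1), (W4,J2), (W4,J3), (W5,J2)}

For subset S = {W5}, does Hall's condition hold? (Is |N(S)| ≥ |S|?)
Yes: |N(S)| = 1, |S| = 1

Subset S = {W5}
Neighbors N(S) = {J2}

|N(S)| = 1, |S| = 1
Hall's condition: |N(S)| ≥ |S| is satisfied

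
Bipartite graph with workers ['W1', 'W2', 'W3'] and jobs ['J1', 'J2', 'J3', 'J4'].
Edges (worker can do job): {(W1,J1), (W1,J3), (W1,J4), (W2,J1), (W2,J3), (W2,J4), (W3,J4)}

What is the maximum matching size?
Maximum matching size = 3

Maximum matching: {(W1,J1), (W2,J3), (W3,J4)}
Size: 3

This assigns 3 workers to 3 distinct jobs.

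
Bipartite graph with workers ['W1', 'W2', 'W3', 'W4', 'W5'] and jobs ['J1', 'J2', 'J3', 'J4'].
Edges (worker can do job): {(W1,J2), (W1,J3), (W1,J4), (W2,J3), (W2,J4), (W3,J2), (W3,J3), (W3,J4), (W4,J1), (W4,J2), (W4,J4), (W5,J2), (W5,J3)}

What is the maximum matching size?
Maximum matching size = 4

Maximum matching: {(W1,J4), (W3,J2), (W4,J1), (W5,J3)}
Size: 4

This assigns 4 workers to 4 distinct jobs.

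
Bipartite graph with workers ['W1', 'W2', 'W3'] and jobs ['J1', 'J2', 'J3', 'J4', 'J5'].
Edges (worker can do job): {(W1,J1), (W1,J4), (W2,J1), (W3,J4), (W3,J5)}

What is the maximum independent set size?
Maximum independent set = 5

By König's theorem:
- Min vertex cover = Max matching = 3
- Max independent set = Total vertices - Min vertex cover
- Max independent set = 8 - 3 = 5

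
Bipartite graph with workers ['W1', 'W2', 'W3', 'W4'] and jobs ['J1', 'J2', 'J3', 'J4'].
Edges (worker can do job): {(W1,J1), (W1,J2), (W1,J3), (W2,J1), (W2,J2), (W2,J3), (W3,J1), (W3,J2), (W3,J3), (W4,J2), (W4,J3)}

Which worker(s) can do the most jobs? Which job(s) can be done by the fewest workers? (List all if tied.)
Most versatile: W1, W2, W3 (3 jobs); Least covered: J4 (0 workers)

Worker degrees (jobs they can do): W1:3, W2:3, W3:3, W4:2
Job degrees (workers who can do it): J1:3, J2:4, J3:4, J4:0

Maximum worker degree is 3, achieved by: W1, W2, W3
Minimum job degree is 0, achieved by: J4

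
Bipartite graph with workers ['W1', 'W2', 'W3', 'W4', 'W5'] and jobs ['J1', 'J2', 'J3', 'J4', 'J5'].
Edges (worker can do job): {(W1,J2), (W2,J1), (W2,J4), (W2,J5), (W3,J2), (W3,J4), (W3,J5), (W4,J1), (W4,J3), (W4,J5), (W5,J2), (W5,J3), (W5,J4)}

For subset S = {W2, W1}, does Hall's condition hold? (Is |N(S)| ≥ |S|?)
Yes: |N(S)| = 4, |S| = 2

Subset S = {W2, W1}
Neighbors N(S) = {J1, J2, J4, J5}

|N(S)| = 4, |S| = 2
Hall's condition: |N(S)| ≥ |S| is satisfied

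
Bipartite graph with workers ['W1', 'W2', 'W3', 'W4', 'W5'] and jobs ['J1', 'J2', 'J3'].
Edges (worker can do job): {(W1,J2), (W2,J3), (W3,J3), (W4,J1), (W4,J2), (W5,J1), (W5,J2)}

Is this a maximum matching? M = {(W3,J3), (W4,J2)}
No, size 2 is not maximum

Proposed matching has size 2.
Maximum matching size for this graph: 3.

This is NOT maximum - can be improved to size 3.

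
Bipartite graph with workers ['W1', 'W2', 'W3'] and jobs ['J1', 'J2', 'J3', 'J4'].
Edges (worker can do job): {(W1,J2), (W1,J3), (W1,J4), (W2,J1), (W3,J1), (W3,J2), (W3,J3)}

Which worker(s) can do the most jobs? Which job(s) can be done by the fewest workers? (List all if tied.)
Most versatile: W1, W3 (3 jobs); Least covered: J4 (1 workers)

Worker degrees (jobs they can do): W1:3, W2:1, W3:3
Job degrees (workers who can do it): J1:2, J2:2, J3:2, J4:1

Maximum worker degree is 3, achieved by: W1, W3
Minimum job degree is 1, achieved by: J4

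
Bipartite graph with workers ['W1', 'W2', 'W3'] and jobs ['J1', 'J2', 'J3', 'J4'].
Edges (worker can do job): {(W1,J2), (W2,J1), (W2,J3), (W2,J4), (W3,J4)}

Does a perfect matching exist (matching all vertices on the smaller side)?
Yes, perfect matching exists (size 3)

Perfect matching: {(W1,J2), (W2,J1), (W3,J4)}
All 3 vertices on the smaller side are matched.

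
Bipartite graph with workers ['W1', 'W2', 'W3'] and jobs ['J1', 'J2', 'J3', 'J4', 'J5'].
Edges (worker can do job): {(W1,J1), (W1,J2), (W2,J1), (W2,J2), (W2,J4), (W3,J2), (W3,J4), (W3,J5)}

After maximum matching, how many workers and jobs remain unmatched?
Unmatched: 0 workers, 2 jobs

Maximum matching size: 3
Workers: 3 total, 3 matched, 0 unmatched
Jobs: 5 total, 3 matched, 2 unmatched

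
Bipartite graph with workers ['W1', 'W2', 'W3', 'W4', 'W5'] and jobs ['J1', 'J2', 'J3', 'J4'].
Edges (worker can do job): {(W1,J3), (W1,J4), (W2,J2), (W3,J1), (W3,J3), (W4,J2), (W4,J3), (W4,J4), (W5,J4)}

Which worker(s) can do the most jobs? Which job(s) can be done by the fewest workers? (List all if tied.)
Most versatile: W4 (3 jobs); Least covered: J1 (1 workers)

Worker degrees (jobs they can do): W1:2, W2:1, W3:2, W4:3, W5:1
Job degrees (workers who can do it): J1:1, J2:2, J3:3, J4:3

Maximum worker degree is 3, achieved by: W4
Minimum job degree is 1, achieved by: J1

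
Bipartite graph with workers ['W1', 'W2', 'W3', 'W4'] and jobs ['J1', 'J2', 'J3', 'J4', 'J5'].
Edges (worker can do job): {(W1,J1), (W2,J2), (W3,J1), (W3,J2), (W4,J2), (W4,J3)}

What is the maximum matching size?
Maximum matching size = 3

Maximum matching: {(W2,J2), (W3,J1), (W4,J3)}
Size: 3

This assigns 3 workers to 3 distinct jobs.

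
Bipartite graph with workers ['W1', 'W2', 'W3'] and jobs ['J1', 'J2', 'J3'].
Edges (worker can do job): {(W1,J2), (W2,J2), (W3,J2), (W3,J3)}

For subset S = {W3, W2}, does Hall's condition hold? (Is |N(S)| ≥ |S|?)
Yes: |N(S)| = 2, |S| = 2

Subset S = {W3, W2}
Neighbors N(S) = {J2, J3}

|N(S)| = 2, |S| = 2
Hall's condition: |N(S)| ≥ |S| is satisfied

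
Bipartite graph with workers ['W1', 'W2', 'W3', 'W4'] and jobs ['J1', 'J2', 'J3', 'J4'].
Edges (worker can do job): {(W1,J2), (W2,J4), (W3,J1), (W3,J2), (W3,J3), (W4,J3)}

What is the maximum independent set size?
Maximum independent set = 4

By König's theorem:
- Min vertex cover = Max matching = 4
- Max independent set = Total vertices - Min vertex cover
- Max independent set = 8 - 4 = 4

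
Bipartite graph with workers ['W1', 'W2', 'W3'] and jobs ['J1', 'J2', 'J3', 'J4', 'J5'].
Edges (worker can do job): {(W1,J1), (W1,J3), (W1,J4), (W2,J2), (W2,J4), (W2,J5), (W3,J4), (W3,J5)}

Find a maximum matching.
Matching: {(W1,J1), (W2,J5), (W3,J4)}

Maximum matching (size 3):
  W1 → J1
  W2 → J5
  W3 → J4

Each worker is assigned to at most one job, and each job to at most one worker.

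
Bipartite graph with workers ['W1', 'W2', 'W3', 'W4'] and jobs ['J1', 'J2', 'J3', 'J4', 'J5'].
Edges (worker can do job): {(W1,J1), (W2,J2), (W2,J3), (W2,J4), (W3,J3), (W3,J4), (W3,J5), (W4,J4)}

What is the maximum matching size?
Maximum matching size = 4

Maximum matching: {(W1,J1), (W2,J3), (W3,J5), (W4,J4)}
Size: 4

This assigns 4 workers to 4 distinct jobs.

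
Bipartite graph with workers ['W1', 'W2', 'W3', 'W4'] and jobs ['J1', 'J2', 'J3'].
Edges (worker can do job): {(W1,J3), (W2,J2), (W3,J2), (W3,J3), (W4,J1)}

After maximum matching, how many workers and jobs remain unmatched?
Unmatched: 1 workers, 0 jobs

Maximum matching size: 3
Workers: 4 total, 3 matched, 1 unmatched
Jobs: 3 total, 3 matched, 0 unmatched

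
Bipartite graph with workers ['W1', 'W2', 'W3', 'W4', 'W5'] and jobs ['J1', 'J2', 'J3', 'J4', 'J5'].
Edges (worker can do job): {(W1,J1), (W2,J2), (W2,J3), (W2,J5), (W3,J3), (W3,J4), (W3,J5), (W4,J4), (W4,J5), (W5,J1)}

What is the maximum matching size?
Maximum matching size = 4

Maximum matching: {(W2,J3), (W3,J5), (W4,J4), (W5,J1)}
Size: 4

This assigns 4 workers to 4 distinct jobs.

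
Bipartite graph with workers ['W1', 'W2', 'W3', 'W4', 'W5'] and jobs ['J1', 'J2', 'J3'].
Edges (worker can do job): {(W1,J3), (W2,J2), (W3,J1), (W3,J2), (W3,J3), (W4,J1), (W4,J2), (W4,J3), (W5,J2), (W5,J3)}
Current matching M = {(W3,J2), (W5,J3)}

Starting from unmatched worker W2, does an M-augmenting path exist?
Yes: W2 → J2 → W3 → J1

An M-augmenting path alternates non-matching / matching edges, starting and ending at unmatched vertices.
Path: W2 → J2 → W3 → J1
(J1 is unmatched in M, so the path is augmenting.)
Flipping edges along this path would increase |M| from 2 to 3.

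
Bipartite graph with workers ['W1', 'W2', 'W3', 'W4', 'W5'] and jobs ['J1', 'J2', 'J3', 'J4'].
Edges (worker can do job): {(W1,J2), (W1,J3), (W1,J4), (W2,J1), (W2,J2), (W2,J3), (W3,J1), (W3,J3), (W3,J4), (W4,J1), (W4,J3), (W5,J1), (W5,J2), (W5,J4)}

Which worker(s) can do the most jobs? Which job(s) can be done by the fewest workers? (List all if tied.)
Most versatile: W1, W2, W3, W5 (3 jobs); Least covered: J2, J4 (3 workers)

Worker degrees (jobs they can do): W1:3, W2:3, W3:3, W4:2, W5:3
Job degrees (workers who can do it): J1:4, J2:3, J3:4, J4:3

Maximum worker degree is 3, achieved by: W1, W2, W3, W5
Minimum job degree is 3, achieved by: J2, J4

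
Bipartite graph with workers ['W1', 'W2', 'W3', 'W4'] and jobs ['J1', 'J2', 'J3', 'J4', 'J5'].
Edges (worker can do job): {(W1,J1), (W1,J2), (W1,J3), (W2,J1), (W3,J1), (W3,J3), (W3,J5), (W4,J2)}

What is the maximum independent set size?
Maximum independent set = 5

By König's theorem:
- Min vertex cover = Max matching = 4
- Max independent set = Total vertices - Min vertex cover
- Max independent set = 9 - 4 = 5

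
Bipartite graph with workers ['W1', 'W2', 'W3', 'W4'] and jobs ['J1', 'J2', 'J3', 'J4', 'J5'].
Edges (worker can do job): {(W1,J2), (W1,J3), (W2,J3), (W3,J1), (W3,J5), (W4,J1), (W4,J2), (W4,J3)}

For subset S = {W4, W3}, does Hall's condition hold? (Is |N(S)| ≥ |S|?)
Yes: |N(S)| = 4, |S| = 2

Subset S = {W4, W3}
Neighbors N(S) = {J1, J2, J3, J5}

|N(S)| = 4, |S| = 2
Hall's condition: |N(S)| ≥ |S| is satisfied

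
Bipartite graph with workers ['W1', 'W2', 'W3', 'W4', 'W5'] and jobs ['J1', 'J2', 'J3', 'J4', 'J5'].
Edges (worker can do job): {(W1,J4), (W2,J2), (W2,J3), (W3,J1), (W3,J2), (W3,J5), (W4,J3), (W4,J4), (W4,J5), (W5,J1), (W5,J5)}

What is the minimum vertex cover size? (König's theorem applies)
Minimum vertex cover size = 5

By König's theorem: in bipartite graphs,
min vertex cover = max matching = 5

Maximum matching has size 5, so minimum vertex cover also has size 5.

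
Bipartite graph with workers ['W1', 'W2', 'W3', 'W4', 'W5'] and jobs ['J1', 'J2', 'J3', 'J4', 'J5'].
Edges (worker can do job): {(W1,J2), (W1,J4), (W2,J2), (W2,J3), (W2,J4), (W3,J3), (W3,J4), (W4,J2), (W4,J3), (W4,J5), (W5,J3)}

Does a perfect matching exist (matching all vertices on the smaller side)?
No, maximum matching has size 4 < 5

Maximum matching has size 4, need 5 for perfect matching.
Unmatched workers: ['W2']
Unmatched jobs: ['J1']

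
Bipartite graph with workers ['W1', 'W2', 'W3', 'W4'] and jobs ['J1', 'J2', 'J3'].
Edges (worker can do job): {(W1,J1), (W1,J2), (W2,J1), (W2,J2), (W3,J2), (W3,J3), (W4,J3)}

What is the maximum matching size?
Maximum matching size = 3

Maximum matching: {(W1,J1), (W3,J2), (W4,J3)}
Size: 3

This assigns 3 workers to 3 distinct jobs.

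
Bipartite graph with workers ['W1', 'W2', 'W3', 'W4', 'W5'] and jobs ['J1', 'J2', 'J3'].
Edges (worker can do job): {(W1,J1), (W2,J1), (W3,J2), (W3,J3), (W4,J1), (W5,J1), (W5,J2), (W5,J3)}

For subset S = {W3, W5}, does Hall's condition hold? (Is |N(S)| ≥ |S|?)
Yes: |N(S)| = 3, |S| = 2

Subset S = {W3, W5}
Neighbors N(S) = {J1, J2, J3}

|N(S)| = 3, |S| = 2
Hall's condition: |N(S)| ≥ |S| is satisfied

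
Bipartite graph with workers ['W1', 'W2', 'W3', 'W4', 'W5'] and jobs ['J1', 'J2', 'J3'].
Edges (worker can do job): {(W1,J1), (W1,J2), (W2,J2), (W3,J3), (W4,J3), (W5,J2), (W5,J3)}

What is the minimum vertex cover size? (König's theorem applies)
Minimum vertex cover size = 3

By König's theorem: in bipartite graphs,
min vertex cover = max matching = 3

Maximum matching has size 3, so minimum vertex cover also has size 3.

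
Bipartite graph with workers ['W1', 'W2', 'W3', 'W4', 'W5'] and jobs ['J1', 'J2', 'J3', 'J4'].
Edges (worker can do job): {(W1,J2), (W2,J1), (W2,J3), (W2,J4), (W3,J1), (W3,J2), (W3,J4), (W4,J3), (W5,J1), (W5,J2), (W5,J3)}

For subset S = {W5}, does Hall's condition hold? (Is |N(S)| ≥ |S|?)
Yes: |N(S)| = 3, |S| = 1

Subset S = {W5}
Neighbors N(S) = {J1, J2, J3}

|N(S)| = 3, |S| = 1
Hall's condition: |N(S)| ≥ |S| is satisfied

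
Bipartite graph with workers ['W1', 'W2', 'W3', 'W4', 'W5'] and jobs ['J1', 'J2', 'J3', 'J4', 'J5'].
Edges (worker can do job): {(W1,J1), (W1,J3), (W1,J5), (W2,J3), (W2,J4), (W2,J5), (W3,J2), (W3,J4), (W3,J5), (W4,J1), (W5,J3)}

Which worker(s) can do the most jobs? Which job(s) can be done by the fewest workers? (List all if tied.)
Most versatile: W1, W2, W3 (3 jobs); Least covered: J2 (1 workers)

Worker degrees (jobs they can do): W1:3, W2:3, W3:3, W4:1, W5:1
Job degrees (workers who can do it): J1:2, J2:1, J3:3, J4:2, J5:3

Maximum worker degree is 3, achieved by: W1, W2, W3
Minimum job degree is 1, achieved by: J2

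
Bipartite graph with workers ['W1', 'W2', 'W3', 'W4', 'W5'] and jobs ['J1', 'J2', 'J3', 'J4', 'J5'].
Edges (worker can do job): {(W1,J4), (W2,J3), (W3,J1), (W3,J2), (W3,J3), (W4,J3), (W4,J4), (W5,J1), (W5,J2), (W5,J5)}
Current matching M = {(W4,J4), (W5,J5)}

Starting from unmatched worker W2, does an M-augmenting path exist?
Yes: W2 → J3

An M-augmenting path alternates non-matching / matching edges, starting and ending at unmatched vertices.
Path: W2 → J3
(J3 is unmatched in M, so the path is augmenting.)
Flipping edges along this path would increase |M| from 2 to 3.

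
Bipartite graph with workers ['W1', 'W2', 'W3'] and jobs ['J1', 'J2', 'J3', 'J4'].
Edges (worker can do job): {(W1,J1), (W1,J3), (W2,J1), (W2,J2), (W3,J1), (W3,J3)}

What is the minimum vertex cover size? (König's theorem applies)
Minimum vertex cover size = 3

By König's theorem: in bipartite graphs,
min vertex cover = max matching = 3

Maximum matching has size 3, so minimum vertex cover also has size 3.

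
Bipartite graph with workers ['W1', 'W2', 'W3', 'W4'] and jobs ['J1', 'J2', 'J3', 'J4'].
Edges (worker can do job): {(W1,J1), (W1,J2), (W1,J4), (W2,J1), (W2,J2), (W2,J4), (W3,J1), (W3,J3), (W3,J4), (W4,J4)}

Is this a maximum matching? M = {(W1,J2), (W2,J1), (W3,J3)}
No, size 3 is not maximum

Proposed matching has size 3.
Maximum matching size for this graph: 4.

This is NOT maximum - can be improved to size 4.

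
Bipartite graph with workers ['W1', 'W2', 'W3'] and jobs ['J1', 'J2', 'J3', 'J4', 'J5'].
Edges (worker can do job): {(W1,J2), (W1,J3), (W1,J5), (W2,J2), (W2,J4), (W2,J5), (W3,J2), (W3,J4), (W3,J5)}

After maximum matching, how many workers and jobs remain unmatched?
Unmatched: 0 workers, 2 jobs

Maximum matching size: 3
Workers: 3 total, 3 matched, 0 unmatched
Jobs: 5 total, 3 matched, 2 unmatched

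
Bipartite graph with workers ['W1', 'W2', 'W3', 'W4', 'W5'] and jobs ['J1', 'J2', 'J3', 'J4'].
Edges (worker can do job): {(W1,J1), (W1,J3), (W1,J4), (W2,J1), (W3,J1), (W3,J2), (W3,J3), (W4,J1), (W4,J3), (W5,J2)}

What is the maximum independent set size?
Maximum independent set = 5

By König's theorem:
- Min vertex cover = Max matching = 4
- Max independent set = Total vertices - Min vertex cover
- Max independent set = 9 - 4 = 5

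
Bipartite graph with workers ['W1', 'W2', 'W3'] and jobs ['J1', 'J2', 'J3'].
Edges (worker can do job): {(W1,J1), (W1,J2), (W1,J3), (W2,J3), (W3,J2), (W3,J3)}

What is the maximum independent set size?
Maximum independent set = 3

By König's theorem:
- Min vertex cover = Max matching = 3
- Max independent set = Total vertices - Min vertex cover
- Max independent set = 6 - 3 = 3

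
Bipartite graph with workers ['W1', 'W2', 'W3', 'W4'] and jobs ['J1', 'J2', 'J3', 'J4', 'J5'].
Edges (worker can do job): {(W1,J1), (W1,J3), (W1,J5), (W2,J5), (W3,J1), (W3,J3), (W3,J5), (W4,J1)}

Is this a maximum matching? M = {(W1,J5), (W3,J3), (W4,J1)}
Yes, size 3 is maximum

Proposed matching has size 3.
Maximum matching size for this graph: 3.

This is a maximum matching.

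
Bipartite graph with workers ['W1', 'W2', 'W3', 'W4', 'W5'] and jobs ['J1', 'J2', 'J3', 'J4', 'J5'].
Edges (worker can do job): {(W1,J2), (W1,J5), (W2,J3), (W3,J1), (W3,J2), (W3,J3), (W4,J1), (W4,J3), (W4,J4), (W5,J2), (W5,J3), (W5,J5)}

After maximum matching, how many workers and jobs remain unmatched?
Unmatched: 0 workers, 0 jobs

Maximum matching size: 5
Workers: 5 total, 5 matched, 0 unmatched
Jobs: 5 total, 5 matched, 0 unmatched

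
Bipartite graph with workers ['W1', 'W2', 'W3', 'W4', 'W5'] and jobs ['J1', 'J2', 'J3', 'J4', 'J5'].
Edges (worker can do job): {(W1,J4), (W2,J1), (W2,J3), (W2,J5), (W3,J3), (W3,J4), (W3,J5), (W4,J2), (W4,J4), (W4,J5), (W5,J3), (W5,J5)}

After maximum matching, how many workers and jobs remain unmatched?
Unmatched: 0 workers, 0 jobs

Maximum matching size: 5
Workers: 5 total, 5 matched, 0 unmatched
Jobs: 5 total, 5 matched, 0 unmatched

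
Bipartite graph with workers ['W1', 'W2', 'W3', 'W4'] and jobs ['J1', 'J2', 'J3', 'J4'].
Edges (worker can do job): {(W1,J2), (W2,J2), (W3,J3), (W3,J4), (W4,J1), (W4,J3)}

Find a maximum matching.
Matching: {(W1,J2), (W3,J3), (W4,J1)}

Maximum matching (size 3):
  W1 → J2
  W3 → J3
  W4 → J1

Each worker is assigned to at most one job, and each job to at most one worker.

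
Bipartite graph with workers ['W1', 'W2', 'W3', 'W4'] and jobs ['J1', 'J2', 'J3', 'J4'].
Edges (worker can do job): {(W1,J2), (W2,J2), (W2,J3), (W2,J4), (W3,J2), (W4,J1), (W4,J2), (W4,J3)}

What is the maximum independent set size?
Maximum independent set = 5

By König's theorem:
- Min vertex cover = Max matching = 3
- Max independent set = Total vertices - Min vertex cover
- Max independent set = 8 - 3 = 5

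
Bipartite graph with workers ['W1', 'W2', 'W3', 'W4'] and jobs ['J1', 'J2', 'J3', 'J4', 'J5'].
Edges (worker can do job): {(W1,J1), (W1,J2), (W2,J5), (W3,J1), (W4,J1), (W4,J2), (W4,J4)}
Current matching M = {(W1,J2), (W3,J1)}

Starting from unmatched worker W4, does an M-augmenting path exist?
Yes: W4 → J4

An M-augmenting path alternates non-matching / matching edges, starting and ending at unmatched vertices.
Path: W4 → J4
(J4 is unmatched in M, so the path is augmenting.)
Flipping edges along this path would increase |M| from 2 to 3.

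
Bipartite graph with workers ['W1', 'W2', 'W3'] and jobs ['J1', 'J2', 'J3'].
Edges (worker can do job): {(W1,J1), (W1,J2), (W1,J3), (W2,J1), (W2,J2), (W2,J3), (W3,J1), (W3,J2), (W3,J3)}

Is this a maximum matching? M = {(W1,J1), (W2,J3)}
No, size 2 is not maximum

Proposed matching has size 2.
Maximum matching size for this graph: 3.

This is NOT maximum - can be improved to size 3.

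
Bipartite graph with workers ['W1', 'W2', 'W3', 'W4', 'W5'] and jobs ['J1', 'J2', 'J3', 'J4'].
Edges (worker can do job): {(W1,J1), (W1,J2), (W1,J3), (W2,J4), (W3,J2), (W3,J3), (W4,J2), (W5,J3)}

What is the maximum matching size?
Maximum matching size = 4

Maximum matching: {(W1,J1), (W2,J4), (W3,J3), (W4,J2)}
Size: 4

This assigns 4 workers to 4 distinct jobs.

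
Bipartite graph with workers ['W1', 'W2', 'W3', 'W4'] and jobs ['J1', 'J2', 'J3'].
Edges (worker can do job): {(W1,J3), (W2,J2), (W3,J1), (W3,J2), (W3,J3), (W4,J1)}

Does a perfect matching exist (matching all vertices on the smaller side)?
Yes, perfect matching exists (size 3)

Perfect matching: {(W2,J2), (W3,J3), (W4,J1)}
All 3 vertices on the smaller side are matched.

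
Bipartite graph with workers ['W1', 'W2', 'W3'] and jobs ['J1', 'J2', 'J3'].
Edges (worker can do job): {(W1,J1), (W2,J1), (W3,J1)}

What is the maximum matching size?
Maximum matching size = 1

Maximum matching: {(W3,J1)}
Size: 1

This assigns 1 workers to 1 distinct jobs.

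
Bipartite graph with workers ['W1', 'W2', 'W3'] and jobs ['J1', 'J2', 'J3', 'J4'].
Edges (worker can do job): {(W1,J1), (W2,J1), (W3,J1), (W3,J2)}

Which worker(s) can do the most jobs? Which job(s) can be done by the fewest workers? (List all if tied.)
Most versatile: W3 (2 jobs); Least covered: J3, J4 (0 workers)

Worker degrees (jobs they can do): W1:1, W2:1, W3:2
Job degrees (workers who can do it): J1:3, J2:1, J3:0, J4:0

Maximum worker degree is 2, achieved by: W3
Minimum job degree is 0, achieved by: J3, J4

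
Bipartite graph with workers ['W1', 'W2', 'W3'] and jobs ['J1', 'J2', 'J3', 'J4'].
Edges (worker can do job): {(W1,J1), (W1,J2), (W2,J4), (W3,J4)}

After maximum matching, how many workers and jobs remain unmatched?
Unmatched: 1 workers, 2 jobs

Maximum matching size: 2
Workers: 3 total, 2 matched, 1 unmatched
Jobs: 4 total, 2 matched, 2 unmatched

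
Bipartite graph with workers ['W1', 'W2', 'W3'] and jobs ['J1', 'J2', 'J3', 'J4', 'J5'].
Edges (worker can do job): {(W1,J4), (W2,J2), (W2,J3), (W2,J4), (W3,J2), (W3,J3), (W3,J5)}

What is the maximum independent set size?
Maximum independent set = 5

By König's theorem:
- Min vertex cover = Max matching = 3
- Max independent set = Total vertices - Min vertex cover
- Max independent set = 8 - 3 = 5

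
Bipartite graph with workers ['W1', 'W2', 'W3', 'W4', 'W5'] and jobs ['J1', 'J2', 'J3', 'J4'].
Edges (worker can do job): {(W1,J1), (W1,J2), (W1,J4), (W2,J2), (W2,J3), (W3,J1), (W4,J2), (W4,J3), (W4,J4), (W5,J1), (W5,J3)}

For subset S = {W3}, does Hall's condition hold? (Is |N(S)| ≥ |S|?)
Yes: |N(S)| = 1, |S| = 1

Subset S = {W3}
Neighbors N(S) = {J1}

|N(S)| = 1, |S| = 1
Hall's condition: |N(S)| ≥ |S| is satisfied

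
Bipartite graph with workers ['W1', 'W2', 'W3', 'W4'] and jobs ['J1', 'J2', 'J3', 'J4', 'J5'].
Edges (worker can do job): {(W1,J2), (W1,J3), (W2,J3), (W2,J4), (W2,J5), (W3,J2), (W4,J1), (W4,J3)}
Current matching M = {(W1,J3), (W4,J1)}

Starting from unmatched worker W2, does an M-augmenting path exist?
Yes: W2 → J4

An M-augmenting path alternates non-matching / matching edges, starting and ending at unmatched vertices.
Path: W2 → J4
(J4 is unmatched in M, so the path is augmenting.)
Flipping edges along this path would increase |M| from 2 to 3.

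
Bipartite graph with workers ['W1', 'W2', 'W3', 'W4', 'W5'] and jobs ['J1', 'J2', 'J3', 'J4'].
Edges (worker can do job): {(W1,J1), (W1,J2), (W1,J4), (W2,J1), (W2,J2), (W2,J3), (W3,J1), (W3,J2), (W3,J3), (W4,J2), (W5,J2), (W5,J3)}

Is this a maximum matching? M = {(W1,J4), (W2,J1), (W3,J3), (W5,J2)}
Yes, size 4 is maximum

Proposed matching has size 4.
Maximum matching size for this graph: 4.

This is a maximum matching.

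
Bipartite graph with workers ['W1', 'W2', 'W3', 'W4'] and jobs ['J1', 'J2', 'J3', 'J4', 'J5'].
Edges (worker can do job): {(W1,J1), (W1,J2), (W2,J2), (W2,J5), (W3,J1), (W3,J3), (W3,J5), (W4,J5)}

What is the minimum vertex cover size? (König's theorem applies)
Minimum vertex cover size = 4

By König's theorem: in bipartite graphs,
min vertex cover = max matching = 4

Maximum matching has size 4, so minimum vertex cover also has size 4.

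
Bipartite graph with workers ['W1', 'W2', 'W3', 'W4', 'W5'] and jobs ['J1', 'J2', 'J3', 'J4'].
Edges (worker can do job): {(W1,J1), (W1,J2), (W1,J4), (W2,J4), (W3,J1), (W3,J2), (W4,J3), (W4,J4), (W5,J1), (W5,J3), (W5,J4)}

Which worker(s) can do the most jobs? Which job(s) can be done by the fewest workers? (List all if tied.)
Most versatile: W1, W5 (3 jobs); Least covered: J2, J3 (2 workers)

Worker degrees (jobs they can do): W1:3, W2:1, W3:2, W4:2, W5:3
Job degrees (workers who can do it): J1:3, J2:2, J3:2, J4:4

Maximum worker degree is 3, achieved by: W1, W5
Minimum job degree is 2, achieved by: J2, J3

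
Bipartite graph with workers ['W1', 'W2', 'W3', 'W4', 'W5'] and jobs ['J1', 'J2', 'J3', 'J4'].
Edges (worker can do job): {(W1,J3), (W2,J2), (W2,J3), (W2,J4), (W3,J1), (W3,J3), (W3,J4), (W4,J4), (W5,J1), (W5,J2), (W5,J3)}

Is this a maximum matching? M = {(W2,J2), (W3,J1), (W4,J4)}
No, size 3 is not maximum

Proposed matching has size 3.
Maximum matching size for this graph: 4.

This is NOT maximum - can be improved to size 4.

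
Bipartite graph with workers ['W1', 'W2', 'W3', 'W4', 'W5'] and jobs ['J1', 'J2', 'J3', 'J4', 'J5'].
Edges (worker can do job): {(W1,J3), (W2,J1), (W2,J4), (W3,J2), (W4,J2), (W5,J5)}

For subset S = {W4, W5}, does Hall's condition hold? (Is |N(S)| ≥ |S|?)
Yes: |N(S)| = 2, |S| = 2

Subset S = {W4, W5}
Neighbors N(S) = {J2, J5}

|N(S)| = 2, |S| = 2
Hall's condition: |N(S)| ≥ |S| is satisfied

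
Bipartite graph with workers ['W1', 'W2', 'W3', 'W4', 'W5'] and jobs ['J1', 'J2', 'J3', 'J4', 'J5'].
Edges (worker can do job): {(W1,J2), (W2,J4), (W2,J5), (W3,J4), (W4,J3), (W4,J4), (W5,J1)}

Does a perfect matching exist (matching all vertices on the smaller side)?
Yes, perfect matching exists (size 5)

Perfect matching: {(W1,J2), (W2,J5), (W3,J4), (W4,J3), (W5,J1)}
All 5 vertices on the smaller side are matched.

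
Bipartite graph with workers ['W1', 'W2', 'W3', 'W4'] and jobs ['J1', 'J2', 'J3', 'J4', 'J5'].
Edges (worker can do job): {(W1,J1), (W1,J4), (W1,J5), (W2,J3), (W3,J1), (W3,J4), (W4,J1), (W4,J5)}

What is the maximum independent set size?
Maximum independent set = 5

By König's theorem:
- Min vertex cover = Max matching = 4
- Max independent set = Total vertices - Min vertex cover
- Max independent set = 9 - 4 = 5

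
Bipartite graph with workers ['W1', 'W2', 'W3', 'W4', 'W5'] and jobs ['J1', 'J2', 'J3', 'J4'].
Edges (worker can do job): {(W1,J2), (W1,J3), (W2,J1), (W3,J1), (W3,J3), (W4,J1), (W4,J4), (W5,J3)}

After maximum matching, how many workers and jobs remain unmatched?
Unmatched: 1 workers, 0 jobs

Maximum matching size: 4
Workers: 5 total, 4 matched, 1 unmatched
Jobs: 4 total, 4 matched, 0 unmatched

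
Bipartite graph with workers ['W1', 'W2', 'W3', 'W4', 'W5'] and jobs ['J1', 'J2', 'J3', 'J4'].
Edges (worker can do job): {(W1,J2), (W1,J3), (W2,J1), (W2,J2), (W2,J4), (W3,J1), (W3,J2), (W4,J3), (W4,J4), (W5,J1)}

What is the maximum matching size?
Maximum matching size = 4

Maximum matching: {(W2,J4), (W3,J2), (W4,J3), (W5,J1)}
Size: 4

This assigns 4 workers to 4 distinct jobs.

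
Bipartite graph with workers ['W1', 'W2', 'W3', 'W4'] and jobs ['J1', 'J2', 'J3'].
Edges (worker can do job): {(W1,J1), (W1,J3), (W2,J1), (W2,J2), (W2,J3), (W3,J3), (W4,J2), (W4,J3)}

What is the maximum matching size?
Maximum matching size = 3

Maximum matching: {(W1,J1), (W3,J3), (W4,J2)}
Size: 3

This assigns 3 workers to 3 distinct jobs.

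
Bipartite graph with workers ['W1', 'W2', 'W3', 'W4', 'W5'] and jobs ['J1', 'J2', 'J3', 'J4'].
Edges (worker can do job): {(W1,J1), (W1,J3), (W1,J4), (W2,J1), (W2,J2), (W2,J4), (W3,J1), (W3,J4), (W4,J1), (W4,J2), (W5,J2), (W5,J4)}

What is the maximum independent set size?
Maximum independent set = 5

By König's theorem:
- Min vertex cover = Max matching = 4
- Max independent set = Total vertices - Min vertex cover
- Max independent set = 9 - 4 = 5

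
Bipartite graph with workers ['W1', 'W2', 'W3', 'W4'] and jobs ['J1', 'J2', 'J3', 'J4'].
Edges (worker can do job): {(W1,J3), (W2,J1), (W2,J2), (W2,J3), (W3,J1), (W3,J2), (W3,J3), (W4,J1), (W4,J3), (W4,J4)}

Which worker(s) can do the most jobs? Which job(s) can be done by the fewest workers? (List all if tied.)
Most versatile: W2, W3, W4 (3 jobs); Least covered: J4 (1 workers)

Worker degrees (jobs they can do): W1:1, W2:3, W3:3, W4:3
Job degrees (workers who can do it): J1:3, J2:2, J3:4, J4:1

Maximum worker degree is 3, achieved by: W2, W3, W4
Minimum job degree is 1, achieved by: J4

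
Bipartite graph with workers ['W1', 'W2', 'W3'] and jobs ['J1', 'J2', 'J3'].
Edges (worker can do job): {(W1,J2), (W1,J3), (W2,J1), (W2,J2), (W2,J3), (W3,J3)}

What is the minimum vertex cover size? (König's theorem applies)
Minimum vertex cover size = 3

By König's theorem: in bipartite graphs,
min vertex cover = max matching = 3

Maximum matching has size 3, so minimum vertex cover also has size 3.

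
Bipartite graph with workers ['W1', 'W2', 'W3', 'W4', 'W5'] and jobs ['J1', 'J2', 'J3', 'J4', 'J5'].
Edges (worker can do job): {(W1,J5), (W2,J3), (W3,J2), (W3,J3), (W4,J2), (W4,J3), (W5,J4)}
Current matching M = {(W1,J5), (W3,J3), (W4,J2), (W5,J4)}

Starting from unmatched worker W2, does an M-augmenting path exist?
No augmenting path from W2

Alternating search from W2 reaches jobs: {J2, J3}.
Every reachable job is already matched in M, and following those matched edges back to workers exposes no further unvisited jobs.
No M-augmenting path from W2 exists.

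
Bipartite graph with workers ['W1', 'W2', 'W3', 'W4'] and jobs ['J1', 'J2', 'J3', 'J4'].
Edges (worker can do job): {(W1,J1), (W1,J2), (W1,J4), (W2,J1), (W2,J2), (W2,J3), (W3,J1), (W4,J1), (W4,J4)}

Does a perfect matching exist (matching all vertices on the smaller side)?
Yes, perfect matching exists (size 4)

Perfect matching: {(W1,J2), (W2,J3), (W3,J1), (W4,J4)}
All 4 vertices on the smaller side are matched.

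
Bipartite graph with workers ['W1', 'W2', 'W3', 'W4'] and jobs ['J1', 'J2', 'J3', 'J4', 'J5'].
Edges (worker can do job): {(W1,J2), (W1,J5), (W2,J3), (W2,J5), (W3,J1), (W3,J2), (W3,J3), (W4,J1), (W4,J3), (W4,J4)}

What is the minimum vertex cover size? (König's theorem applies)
Minimum vertex cover size = 4

By König's theorem: in bipartite graphs,
min vertex cover = max matching = 4

Maximum matching has size 4, so minimum vertex cover also has size 4.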